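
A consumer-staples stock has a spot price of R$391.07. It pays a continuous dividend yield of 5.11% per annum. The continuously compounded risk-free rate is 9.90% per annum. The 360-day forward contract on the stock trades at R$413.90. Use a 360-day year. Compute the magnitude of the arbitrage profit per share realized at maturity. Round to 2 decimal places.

Fair forward: F* = S·e^(carry·T), with carry = (r − q) = 0.0990 − 0.0511 = 0.0479
F* = 391.07 · e^(0.0479 × 360/360) = 391.07 · e^0.047900 = 391.07 × 1.049066 = R$410.2582
Market R$413.90 > fair R$410.2582: forward overpriced → cash-and-carry (buy spot, short the forward).
At maturity, profit = |F_mkt − F*| = |413.90 − 410.2582| = R$3.64 per share

R$3.64 per share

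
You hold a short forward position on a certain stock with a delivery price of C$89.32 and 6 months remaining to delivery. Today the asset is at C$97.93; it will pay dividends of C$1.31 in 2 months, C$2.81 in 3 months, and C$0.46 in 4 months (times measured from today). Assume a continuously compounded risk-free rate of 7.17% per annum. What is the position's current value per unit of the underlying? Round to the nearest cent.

-C$7.25

PV(remaining dividends) I = 1.31·e^(−0.0717·2/12) + 2.81·e^(−0.0717·3/12) + 0.46·e^(−0.0717·4/12) = 4.5037
Current forward F = (S − I)·e^(rT) = (97.93 − 4.5037)·e^(0.0717·6/12) = 93.4263 × 1.036500 = 96.8364
Value (long) = (F − K)·e^(−rT) = (96.8364 − 89.32) × 0.964785 = 7.2517
Short position value = −(long value) = -C$7.25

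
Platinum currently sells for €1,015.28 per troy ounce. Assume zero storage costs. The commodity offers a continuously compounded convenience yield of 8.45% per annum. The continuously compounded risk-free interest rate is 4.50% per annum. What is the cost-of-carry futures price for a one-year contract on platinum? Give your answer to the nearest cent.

€975.96 per troy ounce

Net carry = r + u − y = 0.0450 + 0.0000 − 0.0845 = -0.0395
F = S·e^((r+u−y)T) = 1015.28 · e^(-0.0395 × 12/12) = 1015.28 · e^-0.03950000
= 1015.28 × 0.96126995 = €975.96 per troy ounce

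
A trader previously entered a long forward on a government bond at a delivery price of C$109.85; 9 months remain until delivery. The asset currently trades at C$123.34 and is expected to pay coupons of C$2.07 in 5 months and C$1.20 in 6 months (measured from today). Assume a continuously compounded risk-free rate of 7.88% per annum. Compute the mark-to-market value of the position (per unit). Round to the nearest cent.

C$16.64

PV(remaining coupons) I = 2.07·e^(−0.0788·5/12) + 1.20·e^(−0.0788·6/12) = 3.1568
Current forward F = (S − I)·e^(rT) = (123.34 − 3.1568)·e^(0.0788·9/12) = 120.1832 × 1.060881 = 127.5001
Value (long) = (F − K)·e^(−rT) = (127.5001 − 109.85) × 0.942613 = 16.6372
Value = C$16.64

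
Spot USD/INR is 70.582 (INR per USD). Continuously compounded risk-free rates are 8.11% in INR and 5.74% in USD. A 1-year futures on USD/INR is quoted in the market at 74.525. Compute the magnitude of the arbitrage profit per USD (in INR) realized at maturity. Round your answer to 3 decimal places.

2.250 per USD (in INR)

Fair futures: F* = S·e^(carry·T), with carry = (r_INR − r_USD) = 0.0811 − 0.0574 = 0.0237
F* = 70.582 · e^(0.0237 × 1) = 70.582 · e^0.023700 = 70.582 × 1.023983 = 72.2748
Market 74.525 > fair 72.2748: forward overpriced → cash-and-carry (buy spot, short the forward).
At maturity, profit = |F_mkt − F*| = |74.525 − 72.2748| = 2.250 per USD (in INR)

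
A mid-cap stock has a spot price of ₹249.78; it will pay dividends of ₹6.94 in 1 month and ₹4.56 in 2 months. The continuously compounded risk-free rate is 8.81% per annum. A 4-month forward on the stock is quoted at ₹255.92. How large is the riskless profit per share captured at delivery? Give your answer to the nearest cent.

PV(dividends) I = 6.94·e^(−0.0881·1/12) + 4.56·e^(−0.0881·2/12) = 11.3828
Fair forward F* = (S − I)·e^(rT) = (249.78 − 11.3828)·e^0.029367 = 238.3972 × 1.029802 = 245.5019
Market ₹255.92 > fair 245.5019: forward overpriced → cash-and-carry (borrow at r, buy the stock and collect the dividends, short the forward).
Profit at T = |F_mkt − F*| = |255.92 − 245.5019| = ₹10.42 per share

₹10.42 per share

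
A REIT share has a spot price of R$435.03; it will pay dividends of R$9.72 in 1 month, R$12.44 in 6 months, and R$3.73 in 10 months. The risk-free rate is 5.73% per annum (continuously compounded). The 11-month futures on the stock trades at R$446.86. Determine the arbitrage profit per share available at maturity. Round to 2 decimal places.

PV(dividends) I = 9.72·e^(−0.0573·1/12) + 12.44·e^(−0.0573·6/12) + 3.73·e^(−0.0573·10/12) = 25.3184
Fair futures F* = (S − I)·e^(rT) = (435.03 − 25.3184)·e^0.052525 = 409.7116 × 1.053929 = 431.8069
Market R$446.86 > fair 431.8069: forward overpriced → cash-and-carry (borrow at r, buy the stock and collect the dividends, short the forward).
Profit at T = |F_mkt − F*| = |446.86 − 431.8069| = R$15.05 per share

R$15.05 per share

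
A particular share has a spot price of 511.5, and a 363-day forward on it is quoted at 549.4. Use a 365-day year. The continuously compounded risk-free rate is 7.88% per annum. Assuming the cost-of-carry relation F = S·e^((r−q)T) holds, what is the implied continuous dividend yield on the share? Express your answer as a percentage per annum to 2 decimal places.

0.69%

From F = S·e^((r−q)T): (r − q) = ln(F/S)/T
ln(549.4/511.5) = ln(1.074096) = 0.071479
(r − q) = 0.071479 / (363/365) = 0.071873
q = r − ln(F/S)/T = 0.0788 − 0.071873 = 0.006927
q = 0.69%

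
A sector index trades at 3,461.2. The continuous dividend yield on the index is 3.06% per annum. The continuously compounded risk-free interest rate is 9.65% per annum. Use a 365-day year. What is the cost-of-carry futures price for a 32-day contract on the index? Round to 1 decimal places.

F = S·e^((r − q)T) = 3461.2 · e^((0.0965 − 0.0306) × 32/365)
= 3461.2 · e^0.005778 = 3461.2 × 1.005795
F = 3,481.3

3,481.3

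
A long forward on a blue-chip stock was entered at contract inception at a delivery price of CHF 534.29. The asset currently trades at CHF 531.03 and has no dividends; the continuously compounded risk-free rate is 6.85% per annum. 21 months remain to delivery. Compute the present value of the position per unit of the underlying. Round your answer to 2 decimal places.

Current fair forward for the remaining 21 months: F = S·e^(r·T), r = 0.0685
F = 531.03 · e^(0.0685 × 21/12) = 531.03 × 1.127356 = 598.6599
Value of long forward = (F − K)·e^(−rT) = (598.6599 − 534.29) · e^(−0.0685·21/12)
= 64.3699 × 0.887031 = 57.10

CHF 57.10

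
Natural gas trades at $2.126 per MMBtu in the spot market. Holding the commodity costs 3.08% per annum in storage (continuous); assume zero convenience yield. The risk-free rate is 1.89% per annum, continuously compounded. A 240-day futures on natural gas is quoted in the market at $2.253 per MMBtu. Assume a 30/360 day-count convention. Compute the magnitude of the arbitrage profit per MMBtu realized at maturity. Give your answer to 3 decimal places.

$0.055 per MMBtu

Fair futures: F* = S·e^(carry·T), with carry = (r + u) = 0.0189 + 0.0308 = 0.0497
F* = 2.126 · e^(0.0497 × 240/360) = 2.126 · e^0.033133 = 2.126 × 1.033688 = $2.1976
Market $2.253 > fair $2.1976: forward overpriced → cash-and-carry (buy spot, short the forward).
At maturity, profit = |F_mkt − F*| = |2.253 − 2.1976| = $0.055 per MMBtu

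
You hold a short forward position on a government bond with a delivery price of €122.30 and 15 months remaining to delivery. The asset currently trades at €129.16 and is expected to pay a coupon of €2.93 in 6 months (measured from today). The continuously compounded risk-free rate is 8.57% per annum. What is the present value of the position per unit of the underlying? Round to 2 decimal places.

-€16.48

PV(remaining coupons) I = 2.93·e^(−0.0857·6/12) = 2.8071
Current forward F = (S − I)·e^(rT) = (129.16 − 2.8071)·e^(0.0857·15/12) = 126.3529 × 1.113073 = 140.6400
Value (long) = (F − K)·e^(−rT) = (140.6400 − 122.30) × 0.898413 = 16.4769
Short position value = −(long value) = -€16.48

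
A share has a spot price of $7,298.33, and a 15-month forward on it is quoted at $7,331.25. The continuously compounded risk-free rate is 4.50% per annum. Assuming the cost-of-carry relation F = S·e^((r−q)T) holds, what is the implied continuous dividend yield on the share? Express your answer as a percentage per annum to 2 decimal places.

4.14%

From F = S·e^((r−q)T): (r − q) = ln(F/S)/T
ln(7331.25/7298.33) = ln(1.004511) = 0.004501
(r − q) = 0.004501 / (15/12) = 0.003601
q = r − ln(F/S)/T = 0.0450 − 0.003601 = 0.041399
q = 4.14%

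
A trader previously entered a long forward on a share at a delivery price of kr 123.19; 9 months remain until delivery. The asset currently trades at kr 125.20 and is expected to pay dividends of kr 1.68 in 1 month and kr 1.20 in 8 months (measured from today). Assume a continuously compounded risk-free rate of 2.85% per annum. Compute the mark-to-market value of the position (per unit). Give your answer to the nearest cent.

kr 1.76

PV(remaining dividends) I = 1.68·e^(−0.0285·1/12) + 1.20·e^(−0.0285·8/12) = 2.8534
Current forward F = (S − I)·e^(rT) = (125.20 − 2.8534)·e^(0.0285·9/12) = 122.3466 × 1.021605 = 124.9899
Value (long) = (F − K)·e^(−rT) = (124.9899 − 123.19) × 0.978852 = 1.7618
Value = kr 1.76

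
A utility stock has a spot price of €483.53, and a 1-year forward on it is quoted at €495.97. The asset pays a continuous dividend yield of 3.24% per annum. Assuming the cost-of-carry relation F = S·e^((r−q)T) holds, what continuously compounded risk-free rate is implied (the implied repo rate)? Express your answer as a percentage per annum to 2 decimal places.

5.78%

From F = S·e^((r−q)T): (r − q) = ln(F/S)/T
ln(495.97/483.53) = ln(1.025727) = 0.025402
(r − q) = 0.025402 / (1) = 0.025402
r = ln(F/S)/T + q = 0.025402 + 0.0324 = 0.057802
r = 5.78%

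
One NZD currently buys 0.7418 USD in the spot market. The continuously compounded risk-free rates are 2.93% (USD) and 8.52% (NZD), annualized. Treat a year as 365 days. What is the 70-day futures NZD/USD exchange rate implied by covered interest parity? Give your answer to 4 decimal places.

0.7339

F = S·e^((r_USD − r_NZD)T) = 0.7418 · e^((0.0293 − 0.0852) × 70/365)
= 0.7418 · e^-0.010721 = 0.7418 × 0.989336
F = 0.7339 USD per NZD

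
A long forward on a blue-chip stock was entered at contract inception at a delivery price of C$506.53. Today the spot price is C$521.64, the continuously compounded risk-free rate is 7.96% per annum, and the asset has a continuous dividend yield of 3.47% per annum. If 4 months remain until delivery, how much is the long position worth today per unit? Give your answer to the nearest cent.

C$22.37

Current fair forward for the remaining 4 months: F = S·e^((r − q)·T), (r − q) = 0.0796 − 0.0347 = 0.0449
F = 521.64 · e^(0.0449 × 4/12) = 521.64 × 1.015079 = 529.5058
Value of long forward = (F − K)·e^(−rT) = (529.5058 − 506.53) · e^(−0.0796·4/12)
= 22.9758 × 0.973816 = 22.37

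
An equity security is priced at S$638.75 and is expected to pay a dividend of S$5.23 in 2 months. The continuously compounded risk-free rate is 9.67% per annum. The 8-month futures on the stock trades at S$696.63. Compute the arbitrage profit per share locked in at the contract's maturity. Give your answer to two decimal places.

PV(dividends) I = 5.23·e^(−0.0967·2/12) = 5.1464
Fair futures F* = (S − I)·e^(rT) = (638.75 − 5.1464)·e^0.064467 = 633.6036 × 1.066590 = 675.7953
Market S$696.63 > fair 675.7953: forward overpriced → cash-and-carry (borrow at r, buy the stock and collect the dividends, short the forward).
Profit at T = |F_mkt − F*| = |696.63 − 675.7953| = S$20.83 per share

S$20.83 per share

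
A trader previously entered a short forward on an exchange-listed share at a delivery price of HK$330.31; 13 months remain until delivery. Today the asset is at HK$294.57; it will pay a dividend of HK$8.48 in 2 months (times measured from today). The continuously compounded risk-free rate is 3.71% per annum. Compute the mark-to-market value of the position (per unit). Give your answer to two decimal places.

PV(remaining dividends) I = 8.48·e^(−0.0371·2/12) = 8.4277
Current forward F = (S − I)·e^(rT) = (294.57 − 8.4277)·e^(0.0371·13/12) = 286.1423 × 1.041010 = 297.8770
Value (long) = (F − K)·e^(−rT) = (297.8770 − 330.31) × 0.960605 = -31.1553
Short position value = −(long value) = HK$31.16

HK$31.16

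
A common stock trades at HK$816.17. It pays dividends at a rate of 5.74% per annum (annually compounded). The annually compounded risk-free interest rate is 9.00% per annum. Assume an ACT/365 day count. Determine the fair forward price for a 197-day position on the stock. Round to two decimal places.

HK$829.66

F = S · (1+r)^T / (1+q)^T
= 816.17 × 1.047611 / 1.030582 = 816.17 × 1.016524
F = HK$829.66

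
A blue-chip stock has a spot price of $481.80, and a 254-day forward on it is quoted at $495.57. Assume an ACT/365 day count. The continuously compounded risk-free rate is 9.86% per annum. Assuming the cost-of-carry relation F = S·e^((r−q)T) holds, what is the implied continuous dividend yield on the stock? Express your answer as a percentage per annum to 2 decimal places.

5.81%

From F = S·e^((r−q)T): (r − q) = ln(F/S)/T
ln(495.57/481.80) = ln(1.028580) = 0.028179
(r − q) = 0.028179 / (254/365) = 0.040493
q = r − ln(F/S)/T = 0.0986 − 0.040493 = 0.058107
q = 5.81%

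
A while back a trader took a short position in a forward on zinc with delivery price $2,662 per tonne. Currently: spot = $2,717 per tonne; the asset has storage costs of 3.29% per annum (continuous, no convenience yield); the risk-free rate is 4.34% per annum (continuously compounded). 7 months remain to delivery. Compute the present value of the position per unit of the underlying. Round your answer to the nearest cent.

Current fair forward for the remaining 7 months: F = S·e^((r + u)·T), (r + u) = 0.0434 + 0.0329 = 0.0763
F = 2717 · e^(0.0763 × 7/12) = 2717 × 1.04551369 = 2840.6607
Value of long forward = (F − K)·e^(−rT) = (2840.6607 − 2662) · e^(−0.0434·7/12)
= 178.6607 × 0.97500111 = 174.19
Short position value = −(long value) = -$174.19

-$174.19 per tonne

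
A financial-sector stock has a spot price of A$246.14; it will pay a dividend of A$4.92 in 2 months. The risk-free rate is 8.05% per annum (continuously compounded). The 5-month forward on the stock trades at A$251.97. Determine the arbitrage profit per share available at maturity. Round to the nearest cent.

PV(dividends) I = 4.92·e^(−0.0805·2/12) = 4.8544
Fair forward F* = (S − I)·e^(rT) = (246.14 − 4.8544)·e^0.033542 = 241.2856 × 1.034111 = 249.5161
Market A$251.97 > fair 249.5161: forward overpriced → cash-and-carry (borrow at r, buy the stock and collect the dividends, short the forward).
Profit at T = |F_mkt − F*| = |251.97 − 249.5161| = A$2.45 per share

A$2.45 per share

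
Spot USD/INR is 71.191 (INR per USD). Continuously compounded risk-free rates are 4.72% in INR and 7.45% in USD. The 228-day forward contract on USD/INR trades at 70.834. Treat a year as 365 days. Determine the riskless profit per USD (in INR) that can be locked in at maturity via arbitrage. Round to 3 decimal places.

0.847 per USD (in INR)

Fair forward: F* = S·e^(carry·T), with carry = (r_INR − r_USD) = 0.0472 − 0.0745 = -0.0273
F* = 71.191 · e^(-0.0273 × 228/365) = 71.191 · e^-0.017053 = 71.191 × 0.983092 = 69.9873
Market 70.834 > fair 69.9873: forward overpriced → cash-and-carry (buy spot, short the forward).
At maturity, profit = |F_mkt − F*| = |70.834 − 69.9873| = 0.847 per USD (in INR)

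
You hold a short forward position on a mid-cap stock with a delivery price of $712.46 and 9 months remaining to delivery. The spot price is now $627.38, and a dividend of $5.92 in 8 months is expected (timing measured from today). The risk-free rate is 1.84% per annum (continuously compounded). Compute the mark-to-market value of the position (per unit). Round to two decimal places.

$81.16

PV(remaining dividends) I = 5.92·e^(−0.0184·8/12) = 5.8478
Current forward F = (S − I)·e^(rT) = (627.38 − 5.8478)·e^(0.0184·9/12) = 621.5322 × 1.013896 = 630.1690
Value (long) = (F − K)·e^(−rT) = (630.1690 − 712.46) × 0.986295 = -81.1632
Short position value = −(long value) = $81.16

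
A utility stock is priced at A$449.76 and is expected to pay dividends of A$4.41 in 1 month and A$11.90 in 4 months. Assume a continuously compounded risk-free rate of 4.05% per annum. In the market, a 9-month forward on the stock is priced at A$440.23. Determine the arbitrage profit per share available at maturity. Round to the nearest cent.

A$6.77 per share

PV(dividends) I = 4.41·e^(−0.0405·1/12) + 11.90·e^(−0.0405·4/12) = 16.1356
Fair forward F* = (S − I)·e^(rT) = (449.76 − 16.1356)·e^0.030375 = 433.6244 × 1.030841 = 446.9978
Market A$440.23 < fair 446.9978: forward underpriced → reverse cash-and-carry (short the stock, invest proceeds at r, pay the dividends, go long the forward).
Profit at T = |F_mkt − F*| = |440.23 − 446.9978| = A$6.77 per share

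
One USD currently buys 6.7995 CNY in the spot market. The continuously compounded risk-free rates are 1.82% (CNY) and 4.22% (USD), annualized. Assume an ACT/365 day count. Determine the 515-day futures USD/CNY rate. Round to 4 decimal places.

6.5731

F = S·e^((r_CNY − r_USD)T) = 6.7995 · e^((0.0182 − 0.0422) × 515/365)
= 6.7995 · e^-0.033863 = 6.7995 × 0.966704
F = 6.5731 CNY per USD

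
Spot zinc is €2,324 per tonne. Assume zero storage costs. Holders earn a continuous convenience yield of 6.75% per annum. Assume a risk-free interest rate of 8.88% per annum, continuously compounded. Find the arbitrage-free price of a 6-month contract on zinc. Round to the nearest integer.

€2,349 per tonne

Net carry = r + u − y = 0.0888 + 0.0000 − 0.0675 = 0.0213
F = S·e^((r+u−y)T) = 2324 · e^(0.0213 × 6/12) = 2324 · e^0.010650
= 2324 × 1.010707 = €2,349 per tonne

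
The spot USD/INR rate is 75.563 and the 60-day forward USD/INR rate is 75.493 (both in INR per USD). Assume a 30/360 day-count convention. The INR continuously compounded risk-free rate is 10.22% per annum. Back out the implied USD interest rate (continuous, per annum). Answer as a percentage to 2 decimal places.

F = S·e^((r_INR − r_USD)T) ⇒ r_USD = r_INR − ln(F/S)/T
ln(75.493/75.563) = -0.000927; /(60/360) = -0.005562
r_USD = 0.1022 + 0.005562 = 0.107762
r_USD = 10.78%

10.78%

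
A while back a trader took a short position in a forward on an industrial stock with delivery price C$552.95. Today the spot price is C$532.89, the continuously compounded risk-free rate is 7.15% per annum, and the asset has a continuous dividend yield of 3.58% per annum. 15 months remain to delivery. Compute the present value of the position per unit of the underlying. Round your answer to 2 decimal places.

Current fair forward for the remaining 15 months: F = S·e^((r − q)·T), (r − q) = 0.0715 − 0.0358 = 0.0357
F = 532.89 · e^(0.0357 × 15/12) = 532.89 × 1.045636 = 557.2090
Value of long forward = (F − K)·e^(−rT) = (557.2090 − 552.95) · e^(−0.0715·15/12)
= 4.2590 × 0.914503 = 3.89
Short position value = −(long value) = -C$3.89

-C$3.89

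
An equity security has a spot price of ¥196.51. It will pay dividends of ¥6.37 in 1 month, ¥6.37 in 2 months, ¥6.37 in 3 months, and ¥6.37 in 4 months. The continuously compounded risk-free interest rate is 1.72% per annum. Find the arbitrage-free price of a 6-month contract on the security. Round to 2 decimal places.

¥172.60

PV(dividends) I = 6.37·e^(−0.0172·1/12) + 6.37·e^(−0.0172·2/12) + 6.37·e^(−0.0172·3/12) + 6.37·e^(−0.0172·4/12)
I = 6.3609 + 6.3518 + 6.3427 + 6.3336 = 25.3890
F = (S − I)·e^(rT) = (196.51 − 25.3890) · e^(0.0172·6/12)
= 171.1210 · e^0.008600 = 171.1210 × 1.008637 = ¥172.60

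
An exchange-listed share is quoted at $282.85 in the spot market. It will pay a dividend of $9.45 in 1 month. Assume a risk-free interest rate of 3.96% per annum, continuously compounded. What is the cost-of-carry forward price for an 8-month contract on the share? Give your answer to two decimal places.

$280.75

PV(dividends) I = 9.45·e^(−0.0396·1/12)
I = 9.4189
F = (S − I)·e^(rT) = (282.85 − 9.4189) · e^(0.0396·8/12)
= 273.4311 · e^0.026400 = 273.4311 × 1.026752 = $280.75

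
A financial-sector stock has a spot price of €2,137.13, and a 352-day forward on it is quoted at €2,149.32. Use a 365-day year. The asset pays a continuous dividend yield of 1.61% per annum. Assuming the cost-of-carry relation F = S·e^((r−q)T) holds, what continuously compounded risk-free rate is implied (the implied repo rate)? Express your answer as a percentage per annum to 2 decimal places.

2.20%

From F = S·e^((r−q)T): (r − q) = ln(F/S)/T
ln(2149.32/2137.13) = ln(1.005704) = 0.005688
(r − q) = 0.005688 / (352/365) = 0.005898
r = ln(F/S)/T + q = 0.005898 + 0.0161 = 0.021998
r = 2.20%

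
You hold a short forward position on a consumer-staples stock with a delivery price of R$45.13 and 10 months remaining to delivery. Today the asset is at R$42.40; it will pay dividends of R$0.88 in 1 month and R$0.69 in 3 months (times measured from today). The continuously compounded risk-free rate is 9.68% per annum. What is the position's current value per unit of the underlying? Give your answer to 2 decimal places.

R$0.78

PV(remaining dividends) I = 0.88·e^(−0.0968·1/12) + 0.69·e^(−0.0968·3/12) = 1.5464
Current forward F = (S − I)·e^(rT) = (42.40 − 1.5464)·e^(0.0968·10/12) = 40.8536 × 1.084009 = 44.2857
Value (long) = (F − K)·e^(−rT) = (44.2857 − 45.13) × 0.922501 = -0.7789
Short position value = −(long value) = R$0.78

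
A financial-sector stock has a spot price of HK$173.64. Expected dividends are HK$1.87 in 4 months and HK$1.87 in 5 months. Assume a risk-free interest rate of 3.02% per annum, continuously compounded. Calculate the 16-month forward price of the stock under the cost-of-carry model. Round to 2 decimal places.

HK$176.92

PV(dividends) I = 1.87·e^(−0.0302·4/12) + 1.87·e^(−0.0302·5/12)
I = 1.8513 + 1.8466 = 3.6979
F = (S − I)·e^(rT) = (173.64 − 3.6979) · e^(0.0302·16/12)
= 169.9421 · e^0.040267 = 169.9421 × 1.041089 = HK$176.92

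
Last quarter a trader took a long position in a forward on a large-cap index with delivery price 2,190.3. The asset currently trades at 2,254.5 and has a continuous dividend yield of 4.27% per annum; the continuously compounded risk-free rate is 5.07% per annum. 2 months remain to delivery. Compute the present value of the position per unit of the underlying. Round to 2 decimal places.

Current fair forward for the remaining 2 months: F = S·e^((r − q)·T), (r − q) = 0.0507 − 0.0427 = 0.0080
F = 2254.5 · e^(0.0080 × 2/12) = 2254.5 × 1.00133422 = 2257.5080
Value of long forward = (F − K)·e^(−rT) = (2257.5080 − 2190.3) · e^(−0.0507·2/12)
= 67.2080 × 0.99158560 = 66.64

66.64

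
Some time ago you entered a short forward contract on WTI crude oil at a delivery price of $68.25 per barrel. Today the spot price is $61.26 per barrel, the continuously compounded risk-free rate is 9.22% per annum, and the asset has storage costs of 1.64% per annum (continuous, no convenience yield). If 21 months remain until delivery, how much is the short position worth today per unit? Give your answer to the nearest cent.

-$4.96 per barrel

Current fair forward for the remaining 21 months: F = S·e^((r + u)·T), (r + u) = 0.0922 + 0.0164 = 0.1086
F = 61.26 · e^(0.1086 × 21/12) = 61.26 × 1.209310 = 74.0823
Value of long forward = (F − K)·e^(−rT) = (74.0823 − 68.25) · e^(−0.0922·21/12)
= 5.8323 × 0.850994 = 4.96
Short position value = −(long value) = -$4.96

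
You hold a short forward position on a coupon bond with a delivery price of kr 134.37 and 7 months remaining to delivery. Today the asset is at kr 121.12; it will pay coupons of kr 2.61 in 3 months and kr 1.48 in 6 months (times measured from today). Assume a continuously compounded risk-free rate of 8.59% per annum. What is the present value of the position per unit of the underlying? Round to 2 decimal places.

PV(remaining coupons) I = 2.61·e^(−0.0859·3/12) + 1.48·e^(−0.0859·6/12) = 3.9723
Current forward F = (S − I)·e^(rT) = (121.12 − 3.9723)·e^(0.0859·7/12) = 117.1477 × 1.051385 = 123.1673
Value (long) = (F − K)·e^(−rT) = (123.1673 − 134.37) × 0.951126 = -10.6552
Short position value = −(long value) = kr 10.66

kr 10.66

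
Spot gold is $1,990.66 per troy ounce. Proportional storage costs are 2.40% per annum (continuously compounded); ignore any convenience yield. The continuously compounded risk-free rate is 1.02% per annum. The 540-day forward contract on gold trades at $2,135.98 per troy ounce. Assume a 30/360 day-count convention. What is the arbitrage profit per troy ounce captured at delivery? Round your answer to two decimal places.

$40.53 per troy ounce

Fair forward: F* = S·e^(carry·T), with carry = (r + u) = 0.0102 + 0.0240 = 0.0342
F* = 1990.66 · e^(0.0342 × 540/360) = 1990.66 · e^0.05130000 = 1990.66 × 1.05263864 = $2095.4456
Market $2135.98 > fair $2095.4456: forward overpriced → cash-and-carry (buy spot, short the forward).
At maturity, profit = |F_mkt − F*| = |2135.98 − 2095.4456| = $40.53 per troy ounce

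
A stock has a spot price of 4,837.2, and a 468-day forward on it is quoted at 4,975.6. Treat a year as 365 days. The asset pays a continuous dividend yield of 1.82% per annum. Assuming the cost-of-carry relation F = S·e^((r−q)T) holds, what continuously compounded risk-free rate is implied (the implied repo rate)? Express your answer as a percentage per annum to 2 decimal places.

4.02%

From F = S·e^((r−q)T): (r − q) = ln(F/S)/T
ln(4975.6/4837.2) = ln(1.028612) = 0.028210
(r − q) = 0.028210 / (468/365) = 0.022001
r = ln(F/S)/T + q = 0.022001 + 0.0182 = 0.040201
r = 4.02%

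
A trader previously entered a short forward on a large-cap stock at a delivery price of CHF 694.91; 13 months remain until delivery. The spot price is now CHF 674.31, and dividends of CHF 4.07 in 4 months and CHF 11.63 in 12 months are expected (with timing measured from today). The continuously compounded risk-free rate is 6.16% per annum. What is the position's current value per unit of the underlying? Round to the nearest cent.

-CHF 9.34

PV(remaining dividends) I = 4.07·e^(−0.0616·4/12) + 11.63·e^(−0.0616·12/12) = 14.9225
Current forward F = (S − I)·e^(rT) = (674.31 − 14.9225)·e^(0.0616·13/12) = 659.3875 × 1.069010 = 704.8918
Value (long) = (F − K)·e^(−rT) = (704.8918 − 694.91) × 0.935445 = 9.3374
Short position value = −(long value) = -CHF 9.34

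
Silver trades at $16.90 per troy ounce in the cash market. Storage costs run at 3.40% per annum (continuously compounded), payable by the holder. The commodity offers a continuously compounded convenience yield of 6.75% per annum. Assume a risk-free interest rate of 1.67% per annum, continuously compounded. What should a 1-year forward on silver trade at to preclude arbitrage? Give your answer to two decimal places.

$16.62 per troy ounce

Net carry = r + u − y = 0.0167 + 0.0340 − 0.0675 = -0.0168
F = S·e^((r+u−y)T) = 16.90 · e^(-0.0168 × 1) = 16.90 · e^-0.016800
= 16.90 × 0.983340 = $16.62 per troy ounce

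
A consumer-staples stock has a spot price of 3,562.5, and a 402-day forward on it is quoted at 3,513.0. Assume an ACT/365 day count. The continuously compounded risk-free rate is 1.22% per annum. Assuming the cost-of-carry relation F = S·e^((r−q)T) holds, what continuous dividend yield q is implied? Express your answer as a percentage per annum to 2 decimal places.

From F = S·e^((r−q)T): (r − q) = ln(F/S)/T
ln(3513.0/3562.5) = ln(0.986105) = -0.013992
(r − q) = -0.013992 / (402/365) = -0.012704
q = r − ln(F/S)/T = 0.0122 + 0.012704 = 0.024904
q = 2.49%

2.49%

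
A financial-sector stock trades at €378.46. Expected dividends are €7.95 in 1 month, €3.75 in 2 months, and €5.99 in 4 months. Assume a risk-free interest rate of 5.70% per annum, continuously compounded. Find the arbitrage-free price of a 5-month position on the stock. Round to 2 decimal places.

€369.63

PV(dividends) I = 7.95·e^(−0.0570·1/12) + 3.75·e^(−0.0570·2/12) + 5.99·e^(−0.0570·4/12)
I = 7.9123 + 3.7145 + 5.8773 = 17.5041
F = (S − I)·e^(rT) = (378.46 − 17.5041) · e^(0.0570·5/12)
= 360.9559 · e^0.023750 = 360.9559 × 1.024034 = €369.63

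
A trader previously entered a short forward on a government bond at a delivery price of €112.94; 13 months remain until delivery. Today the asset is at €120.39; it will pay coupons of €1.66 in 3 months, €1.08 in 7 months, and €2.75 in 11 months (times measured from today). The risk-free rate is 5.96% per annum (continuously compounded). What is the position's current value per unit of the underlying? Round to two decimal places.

PV(remaining coupons) I = 1.66·e^(−0.0596·3/12) + 1.08·e^(−0.0596·7/12) + 2.75·e^(−0.0596·11/12) = 5.2823
Current forward F = (S − I)·e^(rT) = (120.39 − 5.2823)·e^(0.0596·13/12) = 115.1077 × 1.066697 = 122.7850
Value (long) = (F − K)·e^(−rT) = (122.7850 − 112.94) × 0.937474 = 9.2294
Short position value = −(long value) = -€9.23

-€9.23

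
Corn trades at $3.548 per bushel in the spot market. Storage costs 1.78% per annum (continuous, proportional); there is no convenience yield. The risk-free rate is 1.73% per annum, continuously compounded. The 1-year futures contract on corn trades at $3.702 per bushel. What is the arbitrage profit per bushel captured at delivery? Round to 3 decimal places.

Fair futures: F* = S·e^(carry·T), with carry = (r + u) = 0.0173 + 0.0178 = 0.0351
F* = 3.548 · e^(0.0351 × 12/12) = 3.548 · e^0.035100 = 3.548 × 1.035723 = $3.6747
Market $3.702 > fair $3.6747: forward overpriced → cash-and-carry (buy spot, short the forward).
At maturity, profit = |F_mkt − F*| = |3.702 − 3.6747| = $0.027 per bushel

$0.027 per bushel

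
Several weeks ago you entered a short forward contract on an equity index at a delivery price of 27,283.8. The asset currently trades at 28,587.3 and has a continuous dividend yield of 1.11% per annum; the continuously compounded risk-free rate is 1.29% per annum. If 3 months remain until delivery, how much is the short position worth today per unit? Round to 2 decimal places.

Current fair forward for the remaining 3 months: F = S·e^((r − q)·T), (r − q) = 0.0129 − 0.0111 = 0.0018
F = 28587.3 · e^(0.0018 × 3/12) = 28587.3 × 1.00045010 = 28600.1671
Value of long forward = (F − K)·e^(−rT) = (28600.1671 − 27283.8) · e^(−0.0129·3/12)
= 1316.3671 × 0.99678019 = 1312.13
Short position value = −(long value) = -1312.13

-1312.13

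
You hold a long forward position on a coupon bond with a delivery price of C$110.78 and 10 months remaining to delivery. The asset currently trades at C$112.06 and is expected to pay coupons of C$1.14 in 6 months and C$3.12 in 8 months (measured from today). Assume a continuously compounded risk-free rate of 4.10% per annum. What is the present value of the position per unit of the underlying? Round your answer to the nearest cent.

C$0.85

PV(remaining coupons) I = 1.14·e^(−0.0410·6/12) + 3.12·e^(−0.0410·8/12) = 4.1527
Current forward F = (S − I)·e^(rT) = (112.06 − 4.1527)·e^(0.0410·10/12) = 107.9073 × 1.034757 = 111.6578
Value (long) = (F − K)·e^(−rT) = (111.6578 − 110.78) × 0.966410 = 0.8483
Value = C$0.85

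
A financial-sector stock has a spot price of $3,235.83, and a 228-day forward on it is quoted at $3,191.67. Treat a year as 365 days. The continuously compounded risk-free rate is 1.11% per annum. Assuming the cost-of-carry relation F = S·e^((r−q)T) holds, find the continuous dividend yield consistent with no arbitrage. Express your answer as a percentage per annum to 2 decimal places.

3.31%

From F = S·e^((r−q)T): (r − q) = ln(F/S)/T
ln(3191.67/3235.83) = ln(0.986353) = -0.013741
(r − q) = -0.013741 / (228/365) = -0.021998
q = r − ln(F/S)/T = 0.0111 + 0.021998 = 0.033098
q = 3.31%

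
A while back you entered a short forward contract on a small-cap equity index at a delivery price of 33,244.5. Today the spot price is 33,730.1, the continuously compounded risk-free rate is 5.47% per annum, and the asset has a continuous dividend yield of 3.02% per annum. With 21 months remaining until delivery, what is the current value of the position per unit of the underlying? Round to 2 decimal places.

-1784.01

Current fair forward for the remaining 21 months: F = S·e^((r − q)·T), (r − q) = 0.0547 − 0.0302 = 0.0245
F = 33730.1 · e^(0.0245 × 21/12) = 33730.1 × 1.04380741 = 35207.7283
Value of long forward = (F − K)·e^(−rT) = (35207.7283 − 33244.5) · e^(−0.0547·21/12)
= 1963.2283 × 0.90871388 = 1784.01
Short position value = −(long value) = -1784.01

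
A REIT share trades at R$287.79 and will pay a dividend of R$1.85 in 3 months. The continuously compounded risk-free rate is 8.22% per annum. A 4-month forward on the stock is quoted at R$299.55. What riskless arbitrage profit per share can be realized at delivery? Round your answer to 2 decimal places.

PV(dividends) I = 1.85·e^(−0.0822·3/12) = 1.8124
Fair forward F* = (S − I)·e^(rT) = (287.79 − 1.8124)·e^0.027400 = 285.9776 × 1.027779 = 293.9218
Market R$299.55 > fair 293.9218: forward overpriced → cash-and-carry (borrow at r, buy the stock and collect the dividends, short the forward).
Profit at T = |F_mkt − F*| = |299.55 − 293.9218| = R$5.63 per share

R$5.63 per share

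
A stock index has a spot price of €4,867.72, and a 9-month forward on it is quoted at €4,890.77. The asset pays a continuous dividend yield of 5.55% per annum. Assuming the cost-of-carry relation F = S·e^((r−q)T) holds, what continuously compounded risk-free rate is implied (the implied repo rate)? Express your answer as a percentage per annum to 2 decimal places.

From F = S·e^((r−q)T): (r − q) = ln(F/S)/T
ln(4890.77/4867.72) = ln(1.004735) = 0.004724
(r − q) = 0.004724 / (9/12) = 0.006299
r = ln(F/S)/T + q = 0.006299 + 0.0555 = 0.061799
r = 6.18%

6.18%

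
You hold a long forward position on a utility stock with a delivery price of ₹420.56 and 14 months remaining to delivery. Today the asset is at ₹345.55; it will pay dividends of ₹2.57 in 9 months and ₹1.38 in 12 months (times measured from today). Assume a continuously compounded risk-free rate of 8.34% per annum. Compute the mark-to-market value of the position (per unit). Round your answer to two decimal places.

PV(remaining dividends) I = 2.57·e^(−0.0834·9/12) + 1.38·e^(−0.0834·12/12) = 3.6837
Current forward F = (S − I)·e^(rT) = (345.55 − 3.6837)·e^(0.0834·14/12) = 341.8663 × 1.102191 = 376.8020
Value (long) = (F − K)·e^(−rT) = (376.8020 − 420.56) × 0.907284 = -39.7009
Value = -₹39.70

-₹39.70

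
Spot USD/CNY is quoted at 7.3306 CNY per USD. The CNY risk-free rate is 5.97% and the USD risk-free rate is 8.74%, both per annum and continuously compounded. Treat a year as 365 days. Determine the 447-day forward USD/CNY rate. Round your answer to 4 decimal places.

F = S·e^((r_CNY − r_USD)T) = 7.3306 · e^((0.0597 − 0.0874) × 447/365)
= 7.3306 · e^-0.033923 = 7.3306 × 0.966646
F = 7.0861 CNY per USD

7.0861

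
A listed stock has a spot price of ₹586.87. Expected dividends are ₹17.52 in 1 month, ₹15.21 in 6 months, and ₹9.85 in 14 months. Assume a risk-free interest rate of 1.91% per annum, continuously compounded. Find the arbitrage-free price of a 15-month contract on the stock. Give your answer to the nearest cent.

PV(dividends) I = 17.52·e^(−0.0191·1/12) + 15.21·e^(−0.0191·6/12) + 9.85·e^(−0.0191·14/12)
I = 17.4921 + 15.0654 + 9.6329 = 42.1904
F = (S − I)·e^(rT) = (586.87 − 42.1904) · e^(0.0191·15/12)
= 544.6796 · e^0.023875 = 544.6796 × 1.024162 = ₹557.84

₹557.84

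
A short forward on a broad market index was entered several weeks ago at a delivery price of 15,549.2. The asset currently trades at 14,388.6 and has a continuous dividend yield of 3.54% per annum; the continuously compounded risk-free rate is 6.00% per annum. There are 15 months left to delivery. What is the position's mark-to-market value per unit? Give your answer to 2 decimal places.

659.88

Current fair forward for the remaining 15 months: F = S·e^((r − q)·T), (r − q) = 0.0600 − 0.0354 = 0.0246
F = 14388.6 · e^(0.0246 × 15/12) = 14388.6 × 1.03122766 = 14837.9223
Value of long forward = (F − K)·e^(−rT) = (14837.9223 − 15549.2) · e^(−0.0600·15/12)
= -711.2777 × 0.92774349 = -659.88
Short position value = −(long value) = 659.88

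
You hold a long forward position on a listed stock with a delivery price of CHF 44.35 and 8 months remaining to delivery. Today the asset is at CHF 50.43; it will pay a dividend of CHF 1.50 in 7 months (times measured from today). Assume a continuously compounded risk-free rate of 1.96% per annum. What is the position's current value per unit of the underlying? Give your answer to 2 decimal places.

PV(remaining dividends) I = 1.50·e^(−0.0196·7/12) = 1.4829
Current forward F = (S − I)·e^(rT) = (50.43 − 1.4829)·e^(0.0196·8/12) = 48.9471 × 1.013152 = 49.5909
Value (long) = (F − K)·e^(−rT) = (49.5909 − 44.35) × 0.987018 = 5.1729
Value = CHF 5.17

CHF 5.17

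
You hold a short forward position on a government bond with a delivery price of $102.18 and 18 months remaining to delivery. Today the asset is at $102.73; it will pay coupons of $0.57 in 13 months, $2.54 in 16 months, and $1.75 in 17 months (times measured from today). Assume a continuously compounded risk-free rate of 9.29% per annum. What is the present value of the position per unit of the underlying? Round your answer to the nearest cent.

PV(remaining coupons) I = 0.57·e^(−0.0929·13/12) + 2.54·e^(−0.0929·16/12) + 1.75·e^(−0.0929·17/12) = 4.2937
Current forward F = (S − I)·e^(rT) = (102.73 − 4.2937)·e^(0.0929·18/12) = 98.4363 × 1.149526 = 113.1551
Value (long) = (F − K)·e^(−rT) = (113.1551 − 102.18) × 0.869924 = 9.5475
Short position value = −(long value) = -$9.55

-$9.55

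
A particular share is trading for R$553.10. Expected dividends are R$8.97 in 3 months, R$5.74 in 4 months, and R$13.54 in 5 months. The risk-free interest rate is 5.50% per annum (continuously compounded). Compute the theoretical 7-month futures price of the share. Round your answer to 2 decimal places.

R$542.51

PV(dividends) I = 8.97·e^(−0.0550·3/12) + 5.74·e^(−0.0550·4/12) + 13.54·e^(−0.0550·5/12)
I = 8.8475 + 5.6357 + 13.2332 = 27.7164
F = (S − I)·e^(rT) = (553.10 − 27.7164) · e^(0.0550·7/12)
= 525.3836 · e^0.032083 = 525.3836 × 1.032603 = R$542.51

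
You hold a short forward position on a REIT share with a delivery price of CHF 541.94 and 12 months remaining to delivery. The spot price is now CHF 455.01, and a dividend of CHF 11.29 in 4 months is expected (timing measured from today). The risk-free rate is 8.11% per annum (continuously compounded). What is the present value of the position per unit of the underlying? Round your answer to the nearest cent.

PV(remaining dividends) I = 11.29·e^(−0.0811·4/12) = 10.9889
Current forward F = (S − I)·e^(rT) = (455.01 − 10.9889)·e^(0.0811·12/12) = 444.0211 × 1.084479 = 481.5316
Value (long) = (F − K)·e^(−rT) = (481.5316 − 541.94) × 0.922101 = -55.7026
Short position value = −(long value) = CHF 55.70

CHF 55.70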